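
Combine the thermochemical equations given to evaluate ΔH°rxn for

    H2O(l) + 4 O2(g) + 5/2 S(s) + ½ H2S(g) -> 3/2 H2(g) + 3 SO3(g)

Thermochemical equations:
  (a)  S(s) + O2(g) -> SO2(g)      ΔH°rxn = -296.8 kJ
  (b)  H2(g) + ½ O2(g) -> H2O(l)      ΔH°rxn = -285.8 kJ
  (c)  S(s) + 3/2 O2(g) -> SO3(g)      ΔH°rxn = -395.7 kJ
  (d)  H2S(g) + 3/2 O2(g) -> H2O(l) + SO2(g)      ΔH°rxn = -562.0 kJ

ΔH°rxn = -891.0 kJ

(a) reversed and × 1/2: (-1/2)·(-296.8) = +148.4 kJ
(b) reversed and × 3/2: (-3/2)·(-285.8) = +428.7 kJ
(c) × 3: (3)·(-395.7) = -1187.1 kJ
(d) × 1/2: (1/2)·(-562.0) = -281.0 kJ
ΔH°rxn = (-1/2)·(-296.8) + (-3/2)·(-285.8) + (3)·(-395.7) + (1/2)·(-562.0) = -891.0 kJ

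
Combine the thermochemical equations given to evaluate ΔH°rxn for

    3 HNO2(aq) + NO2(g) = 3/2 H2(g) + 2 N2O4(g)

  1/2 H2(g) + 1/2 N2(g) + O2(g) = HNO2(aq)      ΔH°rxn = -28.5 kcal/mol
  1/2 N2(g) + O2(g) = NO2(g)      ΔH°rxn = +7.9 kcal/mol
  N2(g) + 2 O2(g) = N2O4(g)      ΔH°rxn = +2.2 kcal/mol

ΔH°rxn = 82.0 kcal/mol

equation 1 reversed and × 3 (reverse to put HNO2(aq) on the reactant side; scale by 3 for the 3 HNO2(aq)): (-3)·(-28.5) = +85.5 kcal/mol
equation 2 reversed (NO2(g) must end up as a reactant): -7.9 kcal/mol
equation 3 × 2 (×2 to match 2 N2O4(g) in the target): (2)·(+2.2) = +4.4 kcal/mol
By Hess's law, ΔH°rxn = (-3)·(-28.5) + (-1)·(+7.9) + (2)·(+2.2) = 82.0 kcal/mol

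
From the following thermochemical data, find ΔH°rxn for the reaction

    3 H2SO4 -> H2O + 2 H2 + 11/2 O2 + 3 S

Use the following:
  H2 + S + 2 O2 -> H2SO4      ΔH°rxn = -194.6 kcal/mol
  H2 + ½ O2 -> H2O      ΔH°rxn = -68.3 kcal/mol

ΔH°rxn = 515.5 kcal/mol

equation 1 reversed and × 3 (reverse to put H2SO4 on the reactant side; ×3 to match 3 H2SO4 in the target): (-3)·(-194.6) = +583.8 kcal/mol
equation 2 as written (H2O already on the product side): -68.3 kcal/mol
ΔH°rxn = (+583.8) + (-68.3) = 515.5 kcal/mol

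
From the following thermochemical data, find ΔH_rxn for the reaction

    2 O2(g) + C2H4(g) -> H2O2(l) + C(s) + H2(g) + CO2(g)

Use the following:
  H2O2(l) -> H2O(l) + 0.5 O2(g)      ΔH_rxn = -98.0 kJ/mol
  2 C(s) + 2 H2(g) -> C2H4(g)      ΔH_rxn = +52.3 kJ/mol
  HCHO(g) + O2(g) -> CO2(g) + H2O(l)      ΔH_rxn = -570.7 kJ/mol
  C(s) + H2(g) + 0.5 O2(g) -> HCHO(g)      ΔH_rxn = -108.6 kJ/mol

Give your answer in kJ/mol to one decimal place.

equation 1 reversed (reverse to put H2O2(l) on the product side): +98.0 kJ/mol
equation 2 reversed (C2H4(g) must end up as a reactant): -52.3 kJ/mol
equation 3 as written (CO2(g) already on the product side): -570.7 kJ/mol
equation 4 as written: -108.6 kJ/mol
Since enthalpy is a state function, ΔH_rxn = (-1)·(-98.0) + (-1)·(+52.3) + (1)·(-570.7) + (1)·(-108.6) = -633.6 kJ/mol

ΔH_rxn = -633.6 kJ/mol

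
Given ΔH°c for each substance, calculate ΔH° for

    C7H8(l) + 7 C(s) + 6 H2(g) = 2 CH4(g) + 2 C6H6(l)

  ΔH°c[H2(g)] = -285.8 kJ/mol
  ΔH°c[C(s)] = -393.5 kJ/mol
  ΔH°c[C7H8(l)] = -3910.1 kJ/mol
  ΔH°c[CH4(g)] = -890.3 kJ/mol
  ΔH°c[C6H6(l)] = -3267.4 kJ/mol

Using ΔH = Σ nΔHc°(reactants) − Σ nΔHc°(products):
= [1·(-3910.1) + 7·(-393.5) + 6·(-285.8)] − [2·(-890.3) + 2·(-3267.4)]
= -64.0 kJ/mol

ΔH° = -64.0 kJ/mol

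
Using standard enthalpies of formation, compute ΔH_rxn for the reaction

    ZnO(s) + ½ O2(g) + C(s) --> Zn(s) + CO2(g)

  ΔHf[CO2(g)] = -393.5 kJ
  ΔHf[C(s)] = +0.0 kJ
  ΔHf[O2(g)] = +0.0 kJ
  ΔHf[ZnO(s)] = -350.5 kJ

ΔH_rxn = -43.0 kJ

Products: 1·(+0.0) + 1·(-393.5) = -393.5
Reactants: 1·(-350.5) + 1/2·(+0.0) + 1·(+0.0) = -350.5
ΔH_rxn = (-393.5) − (-350.5) = -43.0 kJ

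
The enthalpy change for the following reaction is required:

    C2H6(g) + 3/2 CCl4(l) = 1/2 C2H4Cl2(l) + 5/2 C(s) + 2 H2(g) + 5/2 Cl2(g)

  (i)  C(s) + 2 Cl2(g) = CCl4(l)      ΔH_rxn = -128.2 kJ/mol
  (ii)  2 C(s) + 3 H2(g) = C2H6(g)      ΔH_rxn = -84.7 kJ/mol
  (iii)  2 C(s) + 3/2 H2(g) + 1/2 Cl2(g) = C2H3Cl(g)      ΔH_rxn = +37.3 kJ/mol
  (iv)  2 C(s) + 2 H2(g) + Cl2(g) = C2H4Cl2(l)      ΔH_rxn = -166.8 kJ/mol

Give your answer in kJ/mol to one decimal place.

ΔH_rxn = 193.6 kJ/mol

(i) reversed and × 3/2: (-3/2)·(-128.2) = +192.3 kJ/mol
(ii) reversed: +84.7 kJ/mol
(iii): not needed.
(iv) × 1/2: (1/2)·(-166.8) = -83.4 kJ/mol
By Hess's law, ΔH_rxn = (+192.3) + (+84.7) + (-83.4) = 193.6 kJ/mol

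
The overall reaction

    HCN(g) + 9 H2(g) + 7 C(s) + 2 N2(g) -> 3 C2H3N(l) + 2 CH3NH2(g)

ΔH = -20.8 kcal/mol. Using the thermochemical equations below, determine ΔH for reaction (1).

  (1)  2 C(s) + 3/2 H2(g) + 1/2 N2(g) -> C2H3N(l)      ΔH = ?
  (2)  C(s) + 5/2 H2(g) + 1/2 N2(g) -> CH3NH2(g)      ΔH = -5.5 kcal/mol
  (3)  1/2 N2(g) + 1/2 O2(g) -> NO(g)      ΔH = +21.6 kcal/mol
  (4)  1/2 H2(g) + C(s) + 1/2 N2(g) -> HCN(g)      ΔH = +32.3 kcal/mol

ΔH = 7.5 kcal/mol

(1) × 3 (×3 to match 3 C2H3N(l) in the target): contributes 3·x
(2) × 2 (scale by 2 for the 2 CH3NH2(g)): (2)·(-5.5) = -11.0 kcal/mol
(3): not needed (NO(g) appears nowhere else).
(4) reversed (HCN(g) must end up as a reactant): -32.3 kcal/mol
-20.8 = (-11.0) + (-32.3) + 3·x
x = (-20.8 − (-43.3)) / (3) = 7.5 kcal/mol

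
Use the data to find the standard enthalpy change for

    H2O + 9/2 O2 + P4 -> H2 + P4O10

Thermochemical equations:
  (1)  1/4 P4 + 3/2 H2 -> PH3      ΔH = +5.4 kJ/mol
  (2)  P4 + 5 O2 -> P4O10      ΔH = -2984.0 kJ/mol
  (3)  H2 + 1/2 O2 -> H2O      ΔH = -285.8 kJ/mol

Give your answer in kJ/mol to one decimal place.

ΔH = -2698.2 kJ/mol

(1): not needed (PH3 appears nowhere else).
(2) as written (P4O10 already on the product side): -2984.0 kJ/mol
(3) reversed (reverse to put H2O on the reactant side): +285.8 kJ/mol
ΔH = (1)·(-2984.0) + (-1)·(-285.8) = -2698.2 kJ/mol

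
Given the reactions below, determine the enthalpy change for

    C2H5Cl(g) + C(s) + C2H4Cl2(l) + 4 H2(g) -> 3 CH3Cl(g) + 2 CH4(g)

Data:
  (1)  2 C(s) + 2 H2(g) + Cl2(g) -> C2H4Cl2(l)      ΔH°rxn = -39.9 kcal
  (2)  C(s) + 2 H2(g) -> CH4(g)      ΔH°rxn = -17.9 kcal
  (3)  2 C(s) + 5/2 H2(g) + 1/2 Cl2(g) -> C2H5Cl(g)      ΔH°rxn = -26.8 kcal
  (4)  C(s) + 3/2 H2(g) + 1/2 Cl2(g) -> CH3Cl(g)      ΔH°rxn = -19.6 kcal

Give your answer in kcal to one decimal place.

(1) reversed: +39.9 kcal
(2) × 2: (2)·(-17.9) = -35.8 kcal
(3) reversed: +26.8 kcal
(4) × 3: (3)·(-19.6) = -58.8 kcal
ΔH°rxn = (-1)·(-39.9) + (2)·(-17.9) + (-1)·(-26.8) + (3)·(-19.6) = -27.9 kcal

ΔH°rxn = -27.9 kcal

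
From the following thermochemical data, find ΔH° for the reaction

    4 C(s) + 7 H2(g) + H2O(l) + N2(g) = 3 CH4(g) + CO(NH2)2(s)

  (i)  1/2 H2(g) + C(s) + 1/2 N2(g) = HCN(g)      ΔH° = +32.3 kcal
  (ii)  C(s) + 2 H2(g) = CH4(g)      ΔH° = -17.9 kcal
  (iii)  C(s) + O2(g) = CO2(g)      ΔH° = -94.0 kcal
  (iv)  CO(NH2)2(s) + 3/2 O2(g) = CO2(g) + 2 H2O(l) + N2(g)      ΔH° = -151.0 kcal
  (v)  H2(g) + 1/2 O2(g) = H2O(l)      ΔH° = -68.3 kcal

(i): not needed (HCN(g) appears nowhere else).
(ii) × 3 (×3 to match 3 CH4(g) in the target): (3)·(-17.9) = -53.7 kcal
(iii) as written: -94.0 kcal
(iv) reversed (CO(NH2)2(s) must end up as a product): +151.0 kcal
(v) as written: -68.3 kcal
Since enthalpy is a state function, ΔH° = (-53.7) + (-94.0) + (+151.0) + (-68.3) = -65.0 kcal

ΔH° = -65.0 kcal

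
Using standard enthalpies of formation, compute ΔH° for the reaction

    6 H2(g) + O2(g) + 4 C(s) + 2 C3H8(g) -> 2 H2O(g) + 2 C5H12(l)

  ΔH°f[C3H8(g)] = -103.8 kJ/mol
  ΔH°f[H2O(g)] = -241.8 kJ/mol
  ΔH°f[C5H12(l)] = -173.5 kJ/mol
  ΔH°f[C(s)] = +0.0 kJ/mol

Products: 2·(-241.8) + 2·(-173.5) = -830.6
Reactants: 6·(+0.0) + 1·(+0.0) + 4·(+0.0) + 2·(-103.8) = -207.6
ΔH° = (-830.6) − (-207.6) = -623.0 kJ/mol

ΔH° = -623.0 kJ/mol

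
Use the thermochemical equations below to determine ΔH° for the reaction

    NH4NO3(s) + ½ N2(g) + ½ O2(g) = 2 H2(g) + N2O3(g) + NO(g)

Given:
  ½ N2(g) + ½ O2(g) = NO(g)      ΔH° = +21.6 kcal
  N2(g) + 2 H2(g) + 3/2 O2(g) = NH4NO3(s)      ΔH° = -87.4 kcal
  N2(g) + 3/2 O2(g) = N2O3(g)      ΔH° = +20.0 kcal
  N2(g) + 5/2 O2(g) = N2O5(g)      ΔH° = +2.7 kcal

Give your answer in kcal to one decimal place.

ΔH° = 129.0 kcal

equation 1 as written: +21.6 kcal
equation 2 reversed: +87.4 kcal
equation 3 as written: +20.0 kcal
equation 4: not needed.
ΔH° = (+21.6) + (+87.4) + (+20.0) = 129.0 kcal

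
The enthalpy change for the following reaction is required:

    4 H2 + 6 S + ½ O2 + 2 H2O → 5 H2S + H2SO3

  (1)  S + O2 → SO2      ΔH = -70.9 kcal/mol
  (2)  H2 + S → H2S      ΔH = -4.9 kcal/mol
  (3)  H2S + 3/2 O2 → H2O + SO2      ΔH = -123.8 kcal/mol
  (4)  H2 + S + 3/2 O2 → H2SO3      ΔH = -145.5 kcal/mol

(1) × 2: (2)·(-70.9) = -141.8 kcal/mol
(2) × 3: (3)·(-4.9) = -14.7 kcal/mol
(3) reversed and × 2 (H2O must end up as a reactant; ×2 to match 2 H2O in the target): (-2)·(-123.8) = +247.6 kcal/mol
(4) as written (H2SO3 already on the product side): -145.5 kcal/mol
ΔH = (-141.8) + (-14.7) + (+247.6) + (-145.5) = -54.4 kcal/mol

ΔH = -54.4 kcal/mol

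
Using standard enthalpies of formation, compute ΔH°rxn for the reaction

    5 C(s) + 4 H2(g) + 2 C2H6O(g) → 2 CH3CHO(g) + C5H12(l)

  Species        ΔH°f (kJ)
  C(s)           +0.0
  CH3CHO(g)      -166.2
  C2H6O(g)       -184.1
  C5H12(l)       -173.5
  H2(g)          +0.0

Products: 2·(-166.2) + 1·(-173.5) = -505.9
Reactants: 5·(+0.0) + 4·(+0.0) + 2·(-184.1) = -368.2
ΔH°rxn = (-505.9) − (-368.2) = -137.7 kJ

ΔH°rxn = -137.7 kJ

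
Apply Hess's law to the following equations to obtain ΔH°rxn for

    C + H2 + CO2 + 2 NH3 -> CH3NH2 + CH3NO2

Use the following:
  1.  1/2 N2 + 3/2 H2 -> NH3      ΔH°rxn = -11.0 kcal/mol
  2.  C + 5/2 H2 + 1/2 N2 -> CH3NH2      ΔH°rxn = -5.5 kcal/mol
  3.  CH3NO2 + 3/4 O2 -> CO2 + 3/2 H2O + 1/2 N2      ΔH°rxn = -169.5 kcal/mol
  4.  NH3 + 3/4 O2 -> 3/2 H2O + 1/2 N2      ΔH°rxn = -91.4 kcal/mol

eq. 1 reversed: +11.0 kcal/mol
eq. 2 as written (CH3NH2 already on the product side): -5.5 kcal/mol
eq. 3 reversed (reverse to put CH3NO2 on the product side): +169.5 kcal/mol
eq. 4 as written: -91.4 kcal/mol
ΔH°rxn = (+11.0) + (-5.5) + (+169.5) + (-91.4) = 83.6 kcal/mol

ΔH°rxn = 83.6 kcal/mol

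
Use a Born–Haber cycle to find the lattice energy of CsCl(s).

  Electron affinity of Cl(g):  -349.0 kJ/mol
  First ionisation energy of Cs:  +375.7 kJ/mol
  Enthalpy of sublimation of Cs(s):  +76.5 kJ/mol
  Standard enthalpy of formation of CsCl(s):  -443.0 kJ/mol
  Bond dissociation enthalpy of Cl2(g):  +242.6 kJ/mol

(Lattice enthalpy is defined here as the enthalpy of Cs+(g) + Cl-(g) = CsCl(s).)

U = -667.5 kJ/mol

ΔHf° = 1·ΔHsub + 1·(ΣIE) + 1/2·D(Cl2) + 1·EA + U
-443.0 = 1·(+76.5) + 1·(+375.7) + 1/2·(+242.6) + 1·(-349.0) + U
U = -443.0 − (+224.5) = -667.5 kJ/mol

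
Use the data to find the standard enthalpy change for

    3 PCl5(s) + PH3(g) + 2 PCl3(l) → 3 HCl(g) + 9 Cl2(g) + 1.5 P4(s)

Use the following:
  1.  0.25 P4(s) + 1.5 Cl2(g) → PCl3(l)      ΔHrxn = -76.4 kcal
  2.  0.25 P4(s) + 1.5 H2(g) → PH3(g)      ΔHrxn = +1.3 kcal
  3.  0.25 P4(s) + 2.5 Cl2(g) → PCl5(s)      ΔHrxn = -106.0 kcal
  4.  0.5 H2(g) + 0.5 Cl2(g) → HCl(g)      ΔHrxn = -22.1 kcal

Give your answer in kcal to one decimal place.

ΔHrxn = 403.2 kcal

eq. 1 reversed and × 2 (PCl3(l) must end up as a reactant; ×2 to match 2 PCl3(l) in the target): (-2)·(-76.4) = +152.8 kcal
eq. 2 reversed (PH3(g) must end up as a reactant): -1.3 kcal
eq. 3 reversed and × 3 (reverse to put PCl5(s) on the reactant side; ×3 to match 3 PCl5(s) in the target): (-3)·(-106.0) = +318.0 kcal
eq. 4 × 3 (×3 to match 3 HCl(g) in the target): (3)·(-22.1) = -66.3 kcal
ΔHrxn = (+152.8) + (-1.3) + (+318.0) + (-66.3) = 403.2 kcal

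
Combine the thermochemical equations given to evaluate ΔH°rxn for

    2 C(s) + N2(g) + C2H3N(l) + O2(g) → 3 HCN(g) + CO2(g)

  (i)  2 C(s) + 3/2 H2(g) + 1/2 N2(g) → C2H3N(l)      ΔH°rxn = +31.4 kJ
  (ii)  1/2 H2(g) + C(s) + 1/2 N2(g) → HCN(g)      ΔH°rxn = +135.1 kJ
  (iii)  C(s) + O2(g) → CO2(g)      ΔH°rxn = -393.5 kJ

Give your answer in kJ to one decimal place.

ΔH°rxn = -19.6 kJ

(i) reversed: -31.4 kJ
(ii) × 3: (3)·(+135.1) = +405.3 kJ
(iii) as written: -393.5 kJ
ΔH°rxn = (-31.4) + (+405.3) + (-393.5) = -19.6 kJ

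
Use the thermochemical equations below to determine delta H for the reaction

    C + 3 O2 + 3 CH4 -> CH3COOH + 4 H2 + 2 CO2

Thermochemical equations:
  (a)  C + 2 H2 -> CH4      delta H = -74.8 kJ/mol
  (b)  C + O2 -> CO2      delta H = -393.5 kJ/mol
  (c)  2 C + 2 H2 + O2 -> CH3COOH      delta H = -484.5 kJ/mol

delta H = -1047.1 kJ/mol

(a) reversed and × 3: (-3)·(-74.8) = +224.4 kJ/mol
(b) × 2: (2)·(-393.5) = -787.0 kJ/mol
(c) as written: -484.5 kJ/mol
delta H = (-3)·(-74.8) + (2)·(-393.5) + (1)·(-484.5) = -1047.1 kJ/mol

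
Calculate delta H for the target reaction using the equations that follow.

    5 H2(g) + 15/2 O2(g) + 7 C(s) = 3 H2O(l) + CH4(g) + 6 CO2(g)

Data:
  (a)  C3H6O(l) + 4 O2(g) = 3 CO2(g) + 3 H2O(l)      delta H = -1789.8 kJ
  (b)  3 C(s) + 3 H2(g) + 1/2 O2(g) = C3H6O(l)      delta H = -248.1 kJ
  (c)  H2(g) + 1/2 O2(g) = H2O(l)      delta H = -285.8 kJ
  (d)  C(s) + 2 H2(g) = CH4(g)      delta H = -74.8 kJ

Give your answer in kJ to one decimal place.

delta H = -3293.2 kJ

(a) × 2: (2)·(-1789.8) = -3579.6 kJ
(b) × 2: (2)·(-248.1) = -496.2 kJ
(c) reversed and × 3: (-3)·(-285.8) = +857.4 kJ
(d) as written: -74.8 kJ
Summing the manipulated equations, delta H = (-3579.6) + (-496.2) + (+857.4) + (-74.8) = -3293.2 kJ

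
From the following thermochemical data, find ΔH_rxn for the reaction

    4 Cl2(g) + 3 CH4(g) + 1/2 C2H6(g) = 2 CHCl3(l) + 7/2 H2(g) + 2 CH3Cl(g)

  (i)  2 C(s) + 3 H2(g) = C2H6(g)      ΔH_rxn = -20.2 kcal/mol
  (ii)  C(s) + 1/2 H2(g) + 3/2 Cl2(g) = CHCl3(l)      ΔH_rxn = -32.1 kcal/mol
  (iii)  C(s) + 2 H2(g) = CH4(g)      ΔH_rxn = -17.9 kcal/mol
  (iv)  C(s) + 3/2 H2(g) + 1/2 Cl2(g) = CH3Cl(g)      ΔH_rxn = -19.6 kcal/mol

(i) reversed and × 1/2 (C2H6(g) must end up as a reactant; ×1/2 to match 1/2 C2H6(g) in the target): (-1/2)·(-20.2) = +10.1 kcal/mol
(ii) × 2 (×2 to match 2 CHCl3(l) in the target): (2)·(-32.1) = -64.2 kcal/mol
(iii) reversed and × 3 (CH4(g) must end up as a reactant; scale by 3 for the 3 CH4(g)): (-3)·(-17.9) = +53.7 kcal/mol
(iv) × 2 (×2 to match 2 CH3Cl(g) in the target): (2)·(-19.6) = -39.2 kcal/mol
Summing the manipulated equations, ΔH_rxn = (-1/2)·(-20.2) + (2)·(-32.1) + (-3)·(-17.9) + (2)·(-19.6) = -39.6 kcal/mol

ΔH_rxn = -39.6 kcal/mol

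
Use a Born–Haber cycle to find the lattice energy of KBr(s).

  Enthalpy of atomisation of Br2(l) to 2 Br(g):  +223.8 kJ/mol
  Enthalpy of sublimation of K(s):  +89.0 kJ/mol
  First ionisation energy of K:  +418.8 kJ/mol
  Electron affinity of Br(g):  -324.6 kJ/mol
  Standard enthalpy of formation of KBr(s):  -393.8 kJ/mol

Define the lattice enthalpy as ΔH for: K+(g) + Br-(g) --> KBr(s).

ΔHf° = 1·ΔHsub + 1·(ΣIE) + 1/2·D(Br2) + 1·EA + U
-393.8 = 1·(+89.0) + 1·(+418.8) + 1/2·(+223.8) + 1·(-324.6) + U
U = -393.8 − (+295.1) = -688.9 kJ/mol

U = -688.9 kJ/mol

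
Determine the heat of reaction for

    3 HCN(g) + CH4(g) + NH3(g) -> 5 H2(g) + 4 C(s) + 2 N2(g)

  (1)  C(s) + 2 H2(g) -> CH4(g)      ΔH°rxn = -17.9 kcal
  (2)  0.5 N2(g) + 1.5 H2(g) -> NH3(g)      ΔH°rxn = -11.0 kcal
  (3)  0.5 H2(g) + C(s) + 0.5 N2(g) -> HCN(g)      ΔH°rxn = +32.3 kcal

ΔH°rxn = -68.0 kcal

(1) reversed (CH4(g) must end up as a reactant): +17.9 kcal
(2) reversed (reverse to put NH3(g) on the reactant side): +11.0 kcal
(3) reversed and × 3 (HCN(g) must end up as a reactant; scale by 3 for the 3 HCN(g)): (-3)·(+32.3) = -96.9 kcal
Since enthalpy is a state function, ΔH°rxn = (-1)·(-17.9) + (-1)·(-11.0) + (-3)·(+32.3) = -68.0 kcal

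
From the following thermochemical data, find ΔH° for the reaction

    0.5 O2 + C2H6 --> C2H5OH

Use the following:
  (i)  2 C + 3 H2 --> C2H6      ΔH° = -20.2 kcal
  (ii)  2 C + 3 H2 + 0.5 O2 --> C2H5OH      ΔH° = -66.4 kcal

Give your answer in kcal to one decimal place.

ΔH° = -46.2 kcal

(i) reversed: +20.2 kcal
(ii) as written: -66.4 kcal
ΔH° = (+20.2) + (-66.4) = -46.2 kcal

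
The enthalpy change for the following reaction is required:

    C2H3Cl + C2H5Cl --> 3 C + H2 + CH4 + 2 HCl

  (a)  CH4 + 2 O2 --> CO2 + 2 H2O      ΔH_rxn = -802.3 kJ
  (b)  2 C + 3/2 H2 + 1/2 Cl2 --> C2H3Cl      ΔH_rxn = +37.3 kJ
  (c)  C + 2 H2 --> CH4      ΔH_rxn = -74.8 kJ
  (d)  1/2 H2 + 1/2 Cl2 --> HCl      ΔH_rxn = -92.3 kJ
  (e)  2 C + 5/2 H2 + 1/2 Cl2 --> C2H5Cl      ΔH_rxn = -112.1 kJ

ΔH_rxn = -184.6 kJ

(a): not needed (H2O appears nowhere else).
(b) reversed (reverse to put C2H3Cl on the reactant side): -37.3 kJ
(c) as written: -74.8 kJ
(d) × 2 (scale by 2 for the 2 HCl): (2)·(-92.3) = -184.6 kJ
(e) reversed (C2H5Cl must end up as a reactant): +112.1 kJ
By Hess's law, ΔH_rxn = (-37.3) + (-74.8) + (-184.6) + (+112.1) = -184.6 kJ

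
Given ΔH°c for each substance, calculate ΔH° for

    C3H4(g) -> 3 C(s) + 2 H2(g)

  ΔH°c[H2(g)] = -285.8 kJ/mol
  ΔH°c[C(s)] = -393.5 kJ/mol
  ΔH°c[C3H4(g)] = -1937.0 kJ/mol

With combustion enthalpies, reactants minus products:
= [1·(-1937.0)] − [3·(-393.5) + 2·(-285.8)]
= -184.9 kJ/mol

ΔH° = -184.9 kJ/mol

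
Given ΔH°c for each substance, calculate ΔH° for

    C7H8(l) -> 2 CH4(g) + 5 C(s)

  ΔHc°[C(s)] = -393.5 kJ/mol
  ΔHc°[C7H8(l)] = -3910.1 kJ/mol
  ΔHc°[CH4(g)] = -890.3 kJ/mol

ΔH° = -162.0 kJ/mol

With combustion enthalpies, reactants minus products:
= [1·(-3910.1)] − [2·(-890.3) + 5·(-393.5)]
= -162.0 kJ/mol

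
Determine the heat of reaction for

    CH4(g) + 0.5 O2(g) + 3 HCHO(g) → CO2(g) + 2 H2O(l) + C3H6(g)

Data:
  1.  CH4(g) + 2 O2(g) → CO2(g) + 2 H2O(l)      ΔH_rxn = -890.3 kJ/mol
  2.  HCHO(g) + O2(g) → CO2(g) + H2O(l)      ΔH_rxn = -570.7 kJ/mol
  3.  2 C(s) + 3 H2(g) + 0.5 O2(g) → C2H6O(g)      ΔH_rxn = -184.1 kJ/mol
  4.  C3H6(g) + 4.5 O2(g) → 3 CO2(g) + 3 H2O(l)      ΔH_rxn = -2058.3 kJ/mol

eq. 1 as written (CH4(g) already on the reactant side): -890.3 kJ/mol
eq. 2 × 3 (×3 to match 3 HCHO(g) in the target): (3)·(-570.7) = -1712.1 kJ/mol
eq. 3: not needed (C(s) appears nowhere else).
eq. 4 reversed (C3H6(g) must end up as a product): +2058.3 kJ/mol
Summing the manipulated equations, ΔH_rxn = (1)·(-890.3) + (3)·(-570.7) + (-1)·(-2058.3) = -544.1 kJ/mol

ΔH_rxn = -544.1 kJ/mol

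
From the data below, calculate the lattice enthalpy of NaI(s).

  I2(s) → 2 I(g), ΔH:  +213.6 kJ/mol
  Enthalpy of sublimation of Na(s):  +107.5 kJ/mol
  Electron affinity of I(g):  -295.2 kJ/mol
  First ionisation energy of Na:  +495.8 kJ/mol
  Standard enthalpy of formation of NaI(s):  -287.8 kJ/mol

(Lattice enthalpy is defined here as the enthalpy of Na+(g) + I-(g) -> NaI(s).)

ΔHf° = 1·ΔHsub + 1·(ΣIE) + 1/2·D(I2) + 1·EA + U
-287.8 = 1·(+107.5) + 1·(+495.8) + 1/2·(+213.6) + 1·(-295.2) + U
U = -287.8 − (+414.9) = -702.7 kJ/mol

U = -702.7 kJ/mol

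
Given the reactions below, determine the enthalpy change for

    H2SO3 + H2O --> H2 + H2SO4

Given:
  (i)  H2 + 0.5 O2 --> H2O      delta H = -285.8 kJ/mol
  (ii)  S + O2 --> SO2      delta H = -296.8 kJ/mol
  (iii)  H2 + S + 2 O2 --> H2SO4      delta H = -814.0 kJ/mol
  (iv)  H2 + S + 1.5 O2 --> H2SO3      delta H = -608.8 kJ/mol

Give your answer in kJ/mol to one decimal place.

(i) reversed (H2O must end up as a reactant): +285.8 kJ/mol
(ii): not needed (SO2 appears nowhere else).
(iii) as written (H2SO4 already on the product side): -814.0 kJ/mol
(iv) reversed (H2SO3 must end up as a reactant): +608.8 kJ/mol
Summing the manipulated equations, delta H = (-1)·(-285.8) + (1)·(-814.0) + (-1)·(-608.8) = 80.6 kJ/mol

delta H = 80.6 kJ/mol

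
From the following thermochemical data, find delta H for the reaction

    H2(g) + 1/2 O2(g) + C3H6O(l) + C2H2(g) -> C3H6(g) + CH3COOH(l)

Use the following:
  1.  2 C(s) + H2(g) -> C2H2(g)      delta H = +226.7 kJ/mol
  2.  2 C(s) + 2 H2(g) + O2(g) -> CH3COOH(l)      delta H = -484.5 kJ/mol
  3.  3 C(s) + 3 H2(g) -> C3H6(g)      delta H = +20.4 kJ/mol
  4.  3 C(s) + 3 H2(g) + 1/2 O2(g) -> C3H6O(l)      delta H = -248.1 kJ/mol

eq. 1 reversed (reverse to put C2H2(g) on the reactant side): -226.7 kJ/mol
eq. 2 as written (CH3COOH(l) already on the product side): -484.5 kJ/mol
eq. 3 as written (C3H6(g) already on the product side): +20.4 kJ/mol
eq. 4 reversed (reverse to put C3H6O(l) on the reactant side): +248.1 kJ/mol
Combining the equations, delta H = (-226.7) + (-484.5) + (+20.4) + (+248.1) = -442.7 kJ/mol

delta H = -442.7 kJ/mol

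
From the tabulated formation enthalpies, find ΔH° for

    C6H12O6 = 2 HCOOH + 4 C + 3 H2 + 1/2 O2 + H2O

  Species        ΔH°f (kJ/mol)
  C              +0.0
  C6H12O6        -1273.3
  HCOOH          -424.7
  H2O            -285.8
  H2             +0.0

ΔH° = 138.1 kJ/mol

Products: 2·(-424.7) + 4·(+0.0) + 3·(+0.0) + 1/2·(+0.0) + 1·(-285.8) = -1135.2
Reactants: 1·(-1273.3) = -1273.3
ΔH° = (-1135.2) − (-1273.3) = 138.1 kJ/mol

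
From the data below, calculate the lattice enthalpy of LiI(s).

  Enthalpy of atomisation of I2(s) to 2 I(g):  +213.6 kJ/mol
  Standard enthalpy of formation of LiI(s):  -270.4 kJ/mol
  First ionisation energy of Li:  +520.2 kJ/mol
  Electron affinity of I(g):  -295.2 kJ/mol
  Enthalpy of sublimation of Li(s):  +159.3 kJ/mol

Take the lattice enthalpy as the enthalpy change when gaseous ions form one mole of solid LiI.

U = -761.5 kJ/mol

ΔHf° = 1·ΔHsub + 1·(ΣIE) + 1/2·D(I2) + 1·EA + U
-270.4 = 1·(+159.3) + 1·(+520.2) + 1/2·(+213.6) + 1·(-295.2) + U
U = -270.4 − (+491.1) = -761.5 kJ/mol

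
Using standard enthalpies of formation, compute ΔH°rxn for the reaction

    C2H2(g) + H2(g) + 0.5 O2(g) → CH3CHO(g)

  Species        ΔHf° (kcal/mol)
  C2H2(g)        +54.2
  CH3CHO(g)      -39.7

ΔH°rxn = -93.9 kcal/mol

Products: 1·(-39.7) = -39.7
Reactants: 1·(+54.2) + 1·(+0.0) + 1/2·(+0.0) = +54.2
ΔH°rxn = (-39.7) − (+54.2) = -93.9 kcal/mol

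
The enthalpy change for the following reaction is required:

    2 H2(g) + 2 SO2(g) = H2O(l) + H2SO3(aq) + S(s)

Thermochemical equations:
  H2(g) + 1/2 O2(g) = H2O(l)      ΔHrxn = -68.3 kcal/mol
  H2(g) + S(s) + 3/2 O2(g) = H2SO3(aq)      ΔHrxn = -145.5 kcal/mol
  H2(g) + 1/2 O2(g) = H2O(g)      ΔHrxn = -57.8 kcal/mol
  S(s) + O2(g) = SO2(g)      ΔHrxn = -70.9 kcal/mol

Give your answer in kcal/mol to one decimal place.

equation 1 as written (H2O(l) already on the product side): -68.3 kcal/mol
equation 2 as written (H2SO3(aq) already on the product side): -145.5 kcal/mol
equation 3: not needed (H2O(g) appears nowhere else).
equation 4 reversed and × 2 (SO2(g) must end up as a reactant; scale by 2 for the 2 SO2(g)): (-2)·(-70.9) = +141.8 kcal/mol
Summing the manipulated equations, ΔHrxn = (1)·(-68.3) + (1)·(-145.5) + (-2)·(-70.9) = -72.0 kcal/mol

ΔHrxn = -72.0 kcal/mol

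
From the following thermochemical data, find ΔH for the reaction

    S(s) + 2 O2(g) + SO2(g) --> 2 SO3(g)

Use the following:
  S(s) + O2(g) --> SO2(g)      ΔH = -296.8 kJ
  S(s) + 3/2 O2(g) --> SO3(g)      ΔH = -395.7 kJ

ΔH = -494.6 kJ

equation 1 reversed (reverse to put SO2(g) on the reactant side): +296.8 kJ
equation 2 × 2 (×2 to match 2 SO3(g) in the target): (2)·(-395.7) = -791.4 kJ
ΔH = (+296.8) + (-791.4) = -494.6 kJ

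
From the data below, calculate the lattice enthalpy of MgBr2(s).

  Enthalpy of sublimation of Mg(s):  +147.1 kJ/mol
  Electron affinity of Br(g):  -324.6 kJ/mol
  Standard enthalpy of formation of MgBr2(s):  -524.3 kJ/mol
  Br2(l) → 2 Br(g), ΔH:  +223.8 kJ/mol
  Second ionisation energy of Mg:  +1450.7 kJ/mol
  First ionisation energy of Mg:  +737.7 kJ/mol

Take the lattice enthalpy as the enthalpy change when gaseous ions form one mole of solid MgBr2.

ΔHf° = 1·ΔHsub + 1·(ΣIE) + 1·D(Br2) + 2·EA + U
-524.3 = 1·(+147.1) + 1·(+2188.4) + 1·(+223.8) + 2·(-324.6) + U
U = -524.3 − (+1910.1) = -2434.4 kJ/mol

U = -2434.4 kJ/mol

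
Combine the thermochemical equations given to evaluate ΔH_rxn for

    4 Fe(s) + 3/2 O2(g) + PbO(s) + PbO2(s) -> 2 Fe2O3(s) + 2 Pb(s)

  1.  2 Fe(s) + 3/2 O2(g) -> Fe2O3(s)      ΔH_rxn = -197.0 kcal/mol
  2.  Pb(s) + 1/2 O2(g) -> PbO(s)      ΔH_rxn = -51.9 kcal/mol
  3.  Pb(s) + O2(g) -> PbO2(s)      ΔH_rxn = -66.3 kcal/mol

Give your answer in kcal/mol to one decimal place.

eq. 1 × 2: (2)·(-197.0) = -394.0 kcal/mol
eq. 2 reversed: +51.9 kcal/mol
eq. 3 reversed: +66.3 kcal/mol
ΔH_rxn = (2)·(-197.0) + (-1)·(-51.9) + (-1)·(-66.3) = -275.8 kcal/mol

ΔH_rxn = -275.8 kcal/mol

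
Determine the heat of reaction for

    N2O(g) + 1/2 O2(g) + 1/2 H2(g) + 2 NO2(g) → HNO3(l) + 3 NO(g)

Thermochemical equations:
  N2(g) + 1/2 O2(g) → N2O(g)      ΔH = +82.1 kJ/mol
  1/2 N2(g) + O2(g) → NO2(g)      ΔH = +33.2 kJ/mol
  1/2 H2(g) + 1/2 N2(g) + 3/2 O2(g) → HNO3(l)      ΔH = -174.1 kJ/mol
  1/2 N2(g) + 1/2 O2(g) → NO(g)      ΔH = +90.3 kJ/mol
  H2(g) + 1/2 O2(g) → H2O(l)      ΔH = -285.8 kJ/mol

ΔH = -51.7 kJ/mol

equation 1 reversed (reverse to put N2O(g) on the reactant side): -82.1 kJ/mol
equation 2 reversed and × 2 (NO2(g) must end up as a reactant; scale by 2 for the 2 NO2(g)): (-2)·(+33.2) = -66.4 kJ/mol
equation 3 as written (HNO3(l) already on the product side): -174.1 kJ/mol
equation 4 × 3 (scale by 3 for the 3 NO(g)): (3)·(+90.3) = +270.9 kJ/mol
equation 5: not needed (H2O(l) appears nowhere else).
Combining the equations, ΔH = (-1)·(+82.1) + (-2)·(+33.2) + (1)·(-174.1) + (3)·(+90.3) = -51.7 kJ/mol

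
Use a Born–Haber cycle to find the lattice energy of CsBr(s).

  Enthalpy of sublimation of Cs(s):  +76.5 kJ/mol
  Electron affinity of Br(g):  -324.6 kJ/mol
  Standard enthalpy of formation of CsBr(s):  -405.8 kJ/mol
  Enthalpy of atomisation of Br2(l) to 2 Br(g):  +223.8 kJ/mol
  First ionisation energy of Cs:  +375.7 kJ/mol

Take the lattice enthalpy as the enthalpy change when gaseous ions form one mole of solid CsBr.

U = -645.3 kJ/mol

ΔHf° = 1·ΔHsub + 1·(ΣIE) + 1/2·D(Br2) + 1·EA + U
-405.8 = 1·(+76.5) + 1·(+375.7) + 1/2·(+223.8) + 1·(-324.6) + U
U = -405.8 − (+239.5) = -645.3 kJ/mol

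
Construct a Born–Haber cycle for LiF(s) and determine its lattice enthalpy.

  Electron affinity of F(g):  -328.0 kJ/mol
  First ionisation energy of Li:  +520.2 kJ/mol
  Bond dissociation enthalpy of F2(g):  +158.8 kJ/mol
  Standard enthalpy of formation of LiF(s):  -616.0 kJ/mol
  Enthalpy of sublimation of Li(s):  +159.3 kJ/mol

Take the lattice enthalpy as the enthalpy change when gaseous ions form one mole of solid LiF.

ΔHf° = 1·ΔHsub + 1·(ΣIE) + 1/2·D(F2) + 1·EA + U
-616.0 = 1·(+159.3) + 1·(+520.2) + 1/2·(+158.8) + 1·(-328.0) + U
U = -616.0 − (+430.9) = -1046.9 kJ/mol

U = -1046.9 kJ/mol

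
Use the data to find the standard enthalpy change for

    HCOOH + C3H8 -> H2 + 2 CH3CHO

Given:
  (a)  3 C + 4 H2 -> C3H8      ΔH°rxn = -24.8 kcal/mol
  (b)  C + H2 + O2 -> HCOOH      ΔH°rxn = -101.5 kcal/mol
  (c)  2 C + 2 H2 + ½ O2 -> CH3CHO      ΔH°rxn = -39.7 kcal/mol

(a) reversed (reverse to put C3H8 on the reactant side): +24.8 kcal/mol
(b) reversed (HCOOH must end up as a reactant): +101.5 kcal/mol
(c) × 2 (×2 to match 2 CH3CHO in the target): (2)·(-39.7) = -79.4 kcal/mol
ΔH°rxn = (+24.8) + (+101.5) + (-79.4) = 46.9 kcal/mol

ΔH°rxn = 46.9 kcal/mol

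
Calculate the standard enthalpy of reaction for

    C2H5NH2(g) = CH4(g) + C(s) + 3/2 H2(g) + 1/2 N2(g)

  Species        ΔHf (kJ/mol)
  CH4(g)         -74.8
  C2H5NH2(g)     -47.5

ΔHrxn = -27.3 kJ/mol

ΔH°rxn = Σ nΔHf°(products) − Σ nΔHf°(reactants).
Products: 1·(-74.8) + 1·(+0.0) + 3/2·(+0.0) + 1/2·(+0.0) = -74.8
Reactants: 1·(-47.5) = -47.5
ΔHrxn = (-74.8) − (-47.5) = -27.3 kJ/mol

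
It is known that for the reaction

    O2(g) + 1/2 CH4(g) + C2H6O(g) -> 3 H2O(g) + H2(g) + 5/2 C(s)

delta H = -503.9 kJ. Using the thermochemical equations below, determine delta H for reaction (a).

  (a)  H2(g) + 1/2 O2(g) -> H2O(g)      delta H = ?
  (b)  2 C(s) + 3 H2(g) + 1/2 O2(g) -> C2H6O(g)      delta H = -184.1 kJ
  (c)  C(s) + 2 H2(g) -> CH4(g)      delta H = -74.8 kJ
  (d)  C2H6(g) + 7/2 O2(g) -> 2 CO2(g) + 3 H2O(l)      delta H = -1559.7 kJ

delta H = -241.8 kJ

(a) × 3: contributes 3·x
(b) reversed: +184.1 kJ
(c) reversed and × 1/2: (-1/2)·(-74.8) = +37.4 kJ
(d): not needed.
-503.9 = (+184.1) + (+37.4) + 3·x
x = (-503.9 − (+221.5)) / (3) = -241.8 kJ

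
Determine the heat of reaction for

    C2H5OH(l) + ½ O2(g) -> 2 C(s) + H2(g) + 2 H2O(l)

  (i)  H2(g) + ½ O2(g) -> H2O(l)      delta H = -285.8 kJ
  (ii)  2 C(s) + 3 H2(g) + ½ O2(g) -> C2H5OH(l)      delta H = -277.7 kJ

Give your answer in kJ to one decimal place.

delta H = -293.9 kJ

(i) × 2 (scale by 2 for the 2 H2O(l)): (2)·(-285.8) = -571.6 kJ
(ii) reversed (reverse to put C2H5OH(l) on the reactant side): +277.7 kJ
Summing the manipulated equations, delta H = (-571.6) + (+277.7) = -293.9 kJ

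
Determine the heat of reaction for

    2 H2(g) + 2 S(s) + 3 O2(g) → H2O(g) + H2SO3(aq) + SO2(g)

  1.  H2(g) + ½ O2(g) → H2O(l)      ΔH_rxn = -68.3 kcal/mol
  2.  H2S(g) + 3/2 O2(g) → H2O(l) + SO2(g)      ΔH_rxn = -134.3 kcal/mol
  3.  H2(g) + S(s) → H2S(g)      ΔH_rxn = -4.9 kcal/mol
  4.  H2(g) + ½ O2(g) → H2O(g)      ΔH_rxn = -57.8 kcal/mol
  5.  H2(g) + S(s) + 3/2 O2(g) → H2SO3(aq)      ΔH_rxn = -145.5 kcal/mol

eq. 1 reversed: +68.3 kcal/mol
eq. 2 as written (SO2(g) already on the product side): -134.3 kcal/mol
eq. 3 as written: -4.9 kcal/mol
eq. 4 as written (H2O(g) already on the product side): -57.8 kcal/mol
eq. 5 as written (H2SO3(aq) already on the product side): -145.5 kcal/mol
ΔH_rxn = (-1)·(-68.3) + (1)·(-134.3) + (1)·(-4.9) + (1)·(-57.8) + (1)·(-145.5) = -274.2 kcal/mol

ΔH_rxn = -274.2 kcal/mol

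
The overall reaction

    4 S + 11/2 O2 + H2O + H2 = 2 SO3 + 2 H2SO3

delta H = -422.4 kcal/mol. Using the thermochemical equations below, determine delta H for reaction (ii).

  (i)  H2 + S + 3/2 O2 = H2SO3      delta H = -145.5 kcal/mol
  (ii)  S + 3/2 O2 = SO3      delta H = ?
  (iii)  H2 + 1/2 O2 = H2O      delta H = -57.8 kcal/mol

delta H = -94.6 kcal/mol

(i) × 2 (×2 to match 2 H2SO3 in the target): (2)·(-145.5) = -291.0 kcal/mol
(ii) × 2 (scale by 2 for the 2 SO3): contributes 2·x
(iii) reversed (H2O must end up as a reactant): +57.8 kcal/mol
-422.4 = (-291.0) + (+57.8) + 2·x
x = (-422.4 − (-233.2)) / (2) = -94.6 kcal/mol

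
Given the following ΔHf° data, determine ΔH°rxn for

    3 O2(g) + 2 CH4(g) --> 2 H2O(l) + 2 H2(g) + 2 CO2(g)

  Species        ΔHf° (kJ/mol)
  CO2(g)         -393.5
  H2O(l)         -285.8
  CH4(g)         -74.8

ΔH°rxn = Σ nΔHf°(products) − Σ nΔHf°(reactants).
Products: 2·(-285.8) + 2·(+0.0) + 2·(-393.5) = -1358.6
Reactants: 3·(+0.0) + 2·(-74.8) = -149.6
ΔH°rxn = (-1358.6) − (-149.6) = -1209.0 kJ/mol

ΔH°rxn = -1209.0 kJ/mol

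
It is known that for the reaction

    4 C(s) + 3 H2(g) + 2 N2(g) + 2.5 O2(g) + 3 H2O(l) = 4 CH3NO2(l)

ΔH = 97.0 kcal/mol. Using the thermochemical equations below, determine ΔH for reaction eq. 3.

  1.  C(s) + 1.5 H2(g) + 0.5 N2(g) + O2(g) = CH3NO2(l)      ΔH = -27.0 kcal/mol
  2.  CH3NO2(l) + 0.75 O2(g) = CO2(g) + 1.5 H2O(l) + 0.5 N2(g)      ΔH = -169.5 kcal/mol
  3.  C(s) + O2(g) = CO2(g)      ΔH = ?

ΔH = -94.0 kcal/mol

eq. 1 × 2: (2)·(-27.0) = -54.0 kcal/mol
eq. 2 reversed and × 2: (-2)·(-169.5) = +339.0 kcal/mol
eq. 3 × 2: contributes 2·x
+97.0 = (-54.0) + (+339.0) + 2·x
x = (+97.0 − (+285.0)) / (2) = -94.0 kcal/mol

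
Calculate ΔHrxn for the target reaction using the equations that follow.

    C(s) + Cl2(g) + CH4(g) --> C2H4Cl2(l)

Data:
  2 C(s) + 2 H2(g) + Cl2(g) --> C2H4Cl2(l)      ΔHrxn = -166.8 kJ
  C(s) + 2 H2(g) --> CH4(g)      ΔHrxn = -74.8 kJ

ΔHrxn = -92.0 kJ

equation 1 as written (C2H4Cl2(l) already on the product side): -166.8 kJ
equation 2 reversed (CH4(g) must end up as a reactant): +74.8 kJ
Summing the manipulated equations, ΔHrxn = (-166.8) + (+74.8) = -92.0 kJ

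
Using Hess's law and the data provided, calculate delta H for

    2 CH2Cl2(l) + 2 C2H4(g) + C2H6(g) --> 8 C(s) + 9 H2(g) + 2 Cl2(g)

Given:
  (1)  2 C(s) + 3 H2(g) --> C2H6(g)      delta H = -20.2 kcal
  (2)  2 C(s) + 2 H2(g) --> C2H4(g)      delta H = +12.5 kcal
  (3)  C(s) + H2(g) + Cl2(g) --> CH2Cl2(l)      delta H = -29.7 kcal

(1) reversed: +20.2 kcal
(2) reversed and × 2: (-2)·(+12.5) = -25.0 kcal
(3) reversed and × 2: (-2)·(-29.7) = +59.4 kcal
delta H = (+20.2) + (-25.0) + (+59.4) = 54.6 kcal

delta H = 54.6 kcal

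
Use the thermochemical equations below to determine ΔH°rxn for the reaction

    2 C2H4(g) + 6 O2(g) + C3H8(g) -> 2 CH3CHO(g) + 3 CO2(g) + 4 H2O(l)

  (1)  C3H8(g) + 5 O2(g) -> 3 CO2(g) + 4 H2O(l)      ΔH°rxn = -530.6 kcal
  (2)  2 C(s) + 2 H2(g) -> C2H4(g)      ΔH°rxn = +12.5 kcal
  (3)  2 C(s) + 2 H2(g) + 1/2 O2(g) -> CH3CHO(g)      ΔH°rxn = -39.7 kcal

ΔH°rxn = -635.0 kcal

(1) as written (C3H8(g) already on the reactant side): -530.6 kcal
(2) reversed and × 2 (reverse to put C2H4(g) on the reactant side; ×2 to match 2 C2H4(g) in the target): (-2)·(+12.5) = -25.0 kcal
(3) × 2 (scale by 2 for the 2 CH3CHO(g)): (2)·(-39.7) = -79.4 kcal
By Hess's law, ΔH°rxn = (-530.6) + (-25.0) + (-79.4) = -635.0 kcal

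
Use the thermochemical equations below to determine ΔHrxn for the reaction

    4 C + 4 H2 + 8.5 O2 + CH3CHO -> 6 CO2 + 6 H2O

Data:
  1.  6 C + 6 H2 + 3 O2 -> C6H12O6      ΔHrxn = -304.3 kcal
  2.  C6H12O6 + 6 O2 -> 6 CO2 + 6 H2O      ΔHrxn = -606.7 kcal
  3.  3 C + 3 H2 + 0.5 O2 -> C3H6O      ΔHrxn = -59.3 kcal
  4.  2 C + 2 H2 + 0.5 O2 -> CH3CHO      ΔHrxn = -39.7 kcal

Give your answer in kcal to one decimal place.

ΔHrxn = -871.3 kcal

eq. 1 as written: -304.3 kcal
eq. 2 as written: -606.7 kcal
eq. 3: not needed.
eq. 4 reversed: +39.7 kcal
Combining the equations, ΔHrxn = (1)·(-304.3) + (1)·(-606.7) + (-1)·(-39.7) = -871.3 kcal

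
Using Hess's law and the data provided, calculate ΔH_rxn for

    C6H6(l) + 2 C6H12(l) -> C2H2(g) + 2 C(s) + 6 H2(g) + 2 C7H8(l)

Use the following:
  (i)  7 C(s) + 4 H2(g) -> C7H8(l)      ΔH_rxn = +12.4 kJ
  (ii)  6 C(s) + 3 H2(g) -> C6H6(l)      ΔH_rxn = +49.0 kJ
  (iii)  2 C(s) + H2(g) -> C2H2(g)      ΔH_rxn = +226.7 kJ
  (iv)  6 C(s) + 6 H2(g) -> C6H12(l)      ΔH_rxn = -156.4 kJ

(i) × 2: (2)·(+12.4) = +24.8 kJ
(ii) reversed: -49.0 kJ
(iii) as written: +226.7 kJ
(iv) reversed and × 2: (-2)·(-156.4) = +312.8 kJ
ΔH_rxn = (2)·(+12.4) + (-1)·(+49.0) + (1)·(+226.7) + (-2)·(-156.4) = 515.3 kJ

ΔH_rxn = 515.3 kJ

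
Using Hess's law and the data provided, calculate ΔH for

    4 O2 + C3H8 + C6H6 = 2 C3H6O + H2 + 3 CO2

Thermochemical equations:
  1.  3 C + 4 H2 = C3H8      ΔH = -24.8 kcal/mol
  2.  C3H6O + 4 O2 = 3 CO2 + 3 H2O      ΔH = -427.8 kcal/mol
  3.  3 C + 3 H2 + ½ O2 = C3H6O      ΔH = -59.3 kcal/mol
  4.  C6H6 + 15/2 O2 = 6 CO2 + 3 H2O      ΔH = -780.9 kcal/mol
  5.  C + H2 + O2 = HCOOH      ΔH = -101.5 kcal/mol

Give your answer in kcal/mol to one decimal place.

eq. 1 reversed: +24.8 kcal/mol
eq. 2 reversed: +427.8 kcal/mol
eq. 3 as written: -59.3 kcal/mol
eq. 4 as written: -780.9 kcal/mol
eq. 5: not needed.
By Hess's law, ΔH = (+24.8) + (+427.8) + (-59.3) + (-780.9) = -387.6 kcal/mol

ΔH = -387.6 kcal/mol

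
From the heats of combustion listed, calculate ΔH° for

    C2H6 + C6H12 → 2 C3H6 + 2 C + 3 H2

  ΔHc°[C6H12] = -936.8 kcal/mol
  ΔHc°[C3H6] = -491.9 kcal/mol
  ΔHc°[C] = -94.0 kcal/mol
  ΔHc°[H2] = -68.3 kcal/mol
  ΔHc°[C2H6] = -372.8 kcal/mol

With combustion enthalpies, reactants minus products:
= [1·(-372.8) + 1·(-936.8)] − [2·(-491.9) + 2·(-94.0) + 3·(-68.3)]
= 67.1 kcal/mol

ΔH° = 67.1 kcal/mol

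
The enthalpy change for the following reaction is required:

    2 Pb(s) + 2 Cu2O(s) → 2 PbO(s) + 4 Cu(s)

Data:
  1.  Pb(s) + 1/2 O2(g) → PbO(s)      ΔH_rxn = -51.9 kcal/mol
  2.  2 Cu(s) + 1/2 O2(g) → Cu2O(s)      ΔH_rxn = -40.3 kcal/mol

ΔH_rxn = -23.2 kcal/mol

eq. 1 × 2: (2)·(-51.9) = -103.8 kcal/mol
eq. 2 reversed and × 2: (-2)·(-40.3) = +80.6 kcal/mol
ΔH_rxn = (2)·(-51.9) + (-2)·(-40.3) = -23.2 kcal/mol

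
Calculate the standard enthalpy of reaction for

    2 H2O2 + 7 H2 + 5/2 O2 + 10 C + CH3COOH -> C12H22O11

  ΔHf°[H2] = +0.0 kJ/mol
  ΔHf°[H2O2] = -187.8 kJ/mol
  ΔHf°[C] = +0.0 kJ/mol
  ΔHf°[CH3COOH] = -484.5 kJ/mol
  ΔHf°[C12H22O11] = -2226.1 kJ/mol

ΔH°rxn = Σ nΔHf°(products) − Σ nΔHf°(reactants).
Products: 1·(-2226.1) = -2226.1
Reactants: 2·(-187.8) + 7·(+0.0) + 5/2·(+0.0) + 10·(+0.0) + 1·(-484.5) = -860.1
ΔH° = (-2226.1) − (-860.1) = -1366.0 kJ/mol

ΔH° = -1366.0 kJ/mol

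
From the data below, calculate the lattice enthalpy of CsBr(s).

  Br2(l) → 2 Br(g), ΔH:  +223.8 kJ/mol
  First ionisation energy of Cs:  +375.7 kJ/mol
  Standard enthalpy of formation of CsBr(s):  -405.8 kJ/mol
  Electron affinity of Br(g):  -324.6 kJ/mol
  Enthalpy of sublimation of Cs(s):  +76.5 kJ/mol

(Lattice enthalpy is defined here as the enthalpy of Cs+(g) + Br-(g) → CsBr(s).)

U = -645.3 kJ/mol

ΔHf° = 1·ΔHsub + 1·(ΣIE) + 1/2·D(Br2) + 1·EA + U
-405.8 = 1·(+76.5) + 1·(+375.7) + 1/2·(+223.8) + 1·(-324.6) + U
U = -405.8 − (+239.5) = -645.3 kJ/mol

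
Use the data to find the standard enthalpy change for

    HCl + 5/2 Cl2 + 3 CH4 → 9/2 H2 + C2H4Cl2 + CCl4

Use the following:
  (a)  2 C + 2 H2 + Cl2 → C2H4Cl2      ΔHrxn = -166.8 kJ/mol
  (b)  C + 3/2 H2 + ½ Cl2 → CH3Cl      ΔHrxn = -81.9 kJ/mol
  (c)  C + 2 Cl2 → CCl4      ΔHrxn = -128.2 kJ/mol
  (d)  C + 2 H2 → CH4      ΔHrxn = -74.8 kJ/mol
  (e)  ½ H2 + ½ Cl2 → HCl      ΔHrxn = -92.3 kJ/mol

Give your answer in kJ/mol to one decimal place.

ΔHrxn = 21.7 kJ/mol

(a) as written: -166.8 kJ/mol
(b): not needed.
(c) as written: -128.2 kJ/mol
(d) reversed and × 3: (-3)·(-74.8) = +224.4 kJ/mol
(e) reversed: +92.3 kJ/mol
Combining the equations, ΔHrxn = (-166.8) + (-128.2) + (+224.4) + (+92.3) = 21.7 kJ/mol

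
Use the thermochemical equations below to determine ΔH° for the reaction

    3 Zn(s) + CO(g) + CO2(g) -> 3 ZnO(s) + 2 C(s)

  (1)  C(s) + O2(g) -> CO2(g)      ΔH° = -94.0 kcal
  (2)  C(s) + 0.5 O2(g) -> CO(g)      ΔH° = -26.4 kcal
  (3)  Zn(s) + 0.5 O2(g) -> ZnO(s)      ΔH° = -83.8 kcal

(1) reversed: +94.0 kcal
(2) reversed: +26.4 kcal
(3) × 3: (3)·(-83.8) = -251.4 kcal
By Hess's law, ΔH° = (+94.0) + (+26.4) + (-251.4) = -131.0 kcal

ΔH° = -131.0 kcal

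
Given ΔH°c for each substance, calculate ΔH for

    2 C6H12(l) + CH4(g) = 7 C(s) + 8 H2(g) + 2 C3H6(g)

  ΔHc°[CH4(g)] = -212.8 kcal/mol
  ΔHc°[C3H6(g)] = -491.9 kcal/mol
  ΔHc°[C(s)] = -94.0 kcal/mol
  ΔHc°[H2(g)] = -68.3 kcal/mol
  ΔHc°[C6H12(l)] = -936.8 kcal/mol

ΔH = 101.8 kcal/mol

Using ΔH = Σ nΔHc°(reactants) − Σ nΔHc°(products):
= [2·(-936.8) + 1·(-212.8)] − [7·(-94.0) + 8·(-68.3) + 2·(-491.9)]
= 101.8 kcal/mol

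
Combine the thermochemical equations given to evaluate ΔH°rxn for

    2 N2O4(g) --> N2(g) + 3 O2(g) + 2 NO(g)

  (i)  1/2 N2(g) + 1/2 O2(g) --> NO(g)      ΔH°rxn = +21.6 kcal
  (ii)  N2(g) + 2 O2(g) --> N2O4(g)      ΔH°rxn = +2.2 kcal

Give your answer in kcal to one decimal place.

ΔH°rxn = 38.8 kcal

(i) × 2: (2)·(+21.6) = +43.2 kcal
(ii) reversed and × 2: (-2)·(+2.2) = -4.4 kcal
Combining the equations, ΔH°rxn = (2)·(+21.6) + (-2)·(+2.2) = 38.8 kcal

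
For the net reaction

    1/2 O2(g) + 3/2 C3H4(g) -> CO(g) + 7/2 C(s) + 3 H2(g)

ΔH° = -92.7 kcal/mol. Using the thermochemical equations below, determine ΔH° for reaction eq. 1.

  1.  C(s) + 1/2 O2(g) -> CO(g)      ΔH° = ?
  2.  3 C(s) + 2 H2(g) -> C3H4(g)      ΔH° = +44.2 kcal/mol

ΔH° = -26.4 kcal/mol

eq. 1 as written (CO(g) already on the product side): contributes x
eq. 2 reversed and × 3/2 (reverse to put C3H4(g) on the reactant side; ×3/2 to match 3/2 C3H4(g) in the target): (-3/2)·(+44.2) = -66.3 kcal/mol
-92.7 = (-66.3) + x
x = (-92.7 − (-66.3)) / (1) = -26.4 kcal/mol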